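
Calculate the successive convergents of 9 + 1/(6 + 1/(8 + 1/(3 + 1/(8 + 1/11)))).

Using the convergent recurrence p_i = a_i*p_{i-1} + p_{i-2}, q_i = a_i*q_{i-1} + q_{i-2} with p_{-2}=0, p_{-1}=1, q_{-2}=1, q_{-1}=0:
  i=0: a_0=9, p_0 = 9*1 + 0 = 9, q_0 = 9*0 + 1 = 1.
  i=1: a_1=6, p_1 = 6*9 + 1 = 55, q_1 = 6*1 + 0 = 6.
  i=2: a_2=8, p_2 = 8*55 + 9 = 449, q_2 = 8*6 + 1 = 49.
  i=3: a_3=3, p_3 = 3*449 + 55 = 1402, q_3 = 3*49 + 6 = 153.
  i=4: a_4=8, p_4 = 8*1402 + 449 = 11665, q_4 = 8*153 + 49 = 1273.
  i=5: a_5=11, p_5 = 11*11665 + 1402 = 129717, q_5 = 11*1273 + 153 = 14156.

9/1, 55/6, 449/49, 1402/153, 11665/1273, 129717/14156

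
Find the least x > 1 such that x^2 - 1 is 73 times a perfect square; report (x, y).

First expand sqrt(73) as a continued fraction. With x_i = (sqrt(73) + m_i)/d_i and (m_0, d_0) = (0, 1): a_0 = floor(sqrt(73)) = 8, since 8^2 = 64 <= 73 < 81 = 9^2.
Iterate m_{i+1} = d_i*a_i - m_i, d_{i+1} = (73 - m_{i+1}^2)/d_i, a_{i+1} = floor((a_0 + m_{i+1})/d_{i+1}):
  m_1 = 1*8 - 0 = 8, d_1 = (73 - 8^2)/1 = 9/1 = 9, a_1 = floor((8 + 8)/9) = 1.
  m_2 = 9*1 - 8 = 1, d_2 = (73 - 1^2)/9 = 72/9 = 8, a_2 = floor((8 + 1)/8) = 1.
  m_3 = 8*1 - 1 = 7, d_3 = (73 - 7^2)/8 = 24/8 = 3, a_3 = floor((8 + 7)/3) = 5.
  m_4 = 3*5 - 7 = 8, d_4 = (73 - 8^2)/3 = 9/3 = 3, a_4 = floor((8 + 8)/3) = 5.
  m_5 = 3*5 - 8 = 7, d_5 = (73 - 7^2)/3 = 24/3 = 8, a_5 = floor((8 + 7)/8) = 1.
  m_6 = 8*1 - 7 = 1, d_6 = (73 - 1^2)/8 = 72/8 = 9, a_6 = floor((8 + 1)/9) = 1.
  m_7 = 9*1 - 1 = 8, d_7 = (73 - 8^2)/9 = 9/9 = 1, a_7 = floor((8 + 8)/1) = 16.
  m_8 = 1*16 - 8 = 8, d_8 = (73 - 8^2)/1 = 9/1 = 9: (m_8, d_8) = (m_1, d_1) = (8, 9), so from here the quotients repeat a_1, ..., a_7; the period length is 7.
So sqrt(73) = [8; (1, 1, 5, 5, 1, 1, 16)] with period length k = 7.
k is odd, so (p_{k-1}, q_{k-1}) only solves x^2 - 73y^2 = -1 and the fundamental solution of x^2 - 73y^2 = 1 is (p_{2k-1}, q_{2k-1}) = (p_13, q_13); compute convergents through index 13, running through the period twice.
Convergents (p_i = a_i*p_{i-1} + p_{i-2}, q_i = a_i*q_{i-1} + q_{i-2} with p_{-2}=0, p_{-1}=1, q_{-2}=1, q_{-1}=0):
  i=0: a_0=8, p_0 = 8*1 + 0 = 8, q_0 = 8*0 + 1 = 1.
  i=1: a_1=1, p_1 = 1*8 + 1 = 9, q_1 = 1*1 + 0 = 1.
  i=2: a_2=1, p_2 = 1*9 + 8 = 17, q_2 = 1*1 + 1 = 2.
  i=3: a_3=5, p_3 = 5*17 + 9 = 94, q_3 = 5*2 + 1 = 11.
  i=4: a_4=5, p_4 = 5*94 + 17 = 487, q_4 = 5*11 + 2 = 57.
  i=5: a_5=1, p_5 = 1*487 + 94 = 581, q_5 = 1*57 + 11 = 68.
  i=6: a_6=1, p_6 = 1*581 + 487 = 1068, q_6 = 1*68 + 57 = 125.
  i=7: a_7=16, p_7 = 16*1068 + 581 = 17669, q_7 = 16*125 + 68 = 2068.
  i=8: a_8=1, p_8 = 1*17669 + 1068 = 18737, q_8 = 1*2068 + 125 = 2193.
  i=9: a_9=1, p_9 = 1*18737 + 17669 = 36406, q_9 = 1*2193 + 2068 = 4261.
  i=10: a_10=5, p_10 = 5*36406 + 18737 = 200767, q_10 = 5*4261 + 2193 = 23498.
  i=11: a_11=5, p_11 = 5*200767 + 36406 = 1040241, q_11 = 5*23498 + 4261 = 121751.
  i=12: a_12=1, p_12 = 1*1040241 + 200767 = 1241008, q_12 = 1*121751 + 23498 = 145249.
  i=13: a_13=1, p_13 = 1*1241008 + 1040241 = 2281249, q_13 = 1*145249 + 121751 = 267000.
Indeed p_6^2 - 73*q_6^2 = 1140624 - 1140625 = -1, not +1.
Check: 2281249^2 - 73*267000^2 = 5204097000001 - 5204097000000 = 1, so (x, y) = (2281249, 267000) solves the equation, and by the theorem it is the least positive solution.

(x, y) = (2281249, 267000)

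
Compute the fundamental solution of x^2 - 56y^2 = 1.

(x, y) = (15, 2)

First expand sqrt(56) as a continued fraction. With x_i = (sqrt(56) + m_i)/d_i and (m_0, d_0) = (0, 1): a_0 = floor(sqrt(56)) = 7, since 7^2 = 49 <= 56 < 64 = 8^2.
Iterate m_{i+1} = d_i*a_i - m_i, d_{i+1} = (56 - m_{i+1}^2)/d_i, a_{i+1} = floor((a_0 + m_{i+1})/d_{i+1}):
  m_1 = 1*7 - 0 = 7, d_1 = (56 - 7^2)/1 = 7/1 = 7, a_1 = floor((7 + 7)/7) = 2.
  m_2 = 7*2 - 7 = 7, d_2 = (56 - 7^2)/7 = 7/7 = 1, a_2 = floor((7 + 7)/1) = 14.
  m_3 = 1*14 - 7 = 7, d_3 = (56 - 7^2)/1 = 7/1 = 7: (m_3, d_3) = (m_1, d_1) = (7, 7), so from here the quotients repeat a_1, a_2; the period length is 2.
So sqrt(56) = [7; (2, 14)] with period length k = 2.
k is even, so the fundamental solution of x^2 - 56y^2 = 1 is (p_{k-1}, q_{k-1}) = (p_1, q_1); compute convergents through index 1.
Convergents (p_i = a_i*p_{i-1} + p_{i-2}, q_i = a_i*q_{i-1} + q_{i-2} with p_{-2}=0, p_{-1}=1, q_{-2}=1, q_{-1}=0):
  i=0: a_0=7, p_0 = 7*1 + 0 = 7, q_0 = 7*0 + 1 = 1.
  i=1: a_1=2, p_1 = 2*7 + 1 = 15, q_1 = 2*1 + 0 = 2.
Check: 15^2 - 56*2^2 = 225 - 224 = 1, so (x, y) = (15, 2) solves the equation, and by the theorem it is the least positive solution.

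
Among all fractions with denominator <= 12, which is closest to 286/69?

Expand x = 286/69 as a continued fraction with the Euclidean algorithm:
  286 = 4*69 + 10, so a_0 = 4.
  69 = 6*10 + 9, so a_1 = 6.
  10 = 1*9 + 1, so a_2 = 1.
  9 = 9*1 + 0, so a_3 = 9.
so x = [4; 6, 1, 9].
Convergents (p_i = a_i*p_{i-1} + p_{i-2}, q_i = a_i*q_{i-1} + q_{i-2} with p_{-2}=0, p_{-1}=1, q_{-2}=1, q_{-1}=0), until the denominator exceeds 12:
  i=0: a_0=4, p_0 = 4*1 + 0 = 4, q_0 = 4*0 + 1 = 1.
  i=1: a_1=6, p_1 = 6*4 + 1 = 25, q_1 = 6*1 + 0 = 6.
  i=2: a_2=1, p_2 = 1*25 + 4 = 29, q_2 = 1*6 + 1 = 7.
  i=3: a_3=9, p_3 = 9*29 + 25 = 286, q_3 = 9*7 + 6 = 69.
q_3 = 69 > 12, so the last convergent with denominator <= 12 is p_2/q_2 = 29/7.
The closest fraction with denominator <= 12 is either p_2/q_2 or the intermediate fraction (k*p_2 + p_1)/(k*q_2 + q_1) with the largest k >= 1 whose denominator stays <= 12; these approach x as k grows, and every other convergent or intermediate fraction in range is farther away.
Largest k: floor((12 - q_1)/q_2) = floor((12 - 6)/7) = 0.
Since k = 0, no intermediate fraction beyond p_2/q_2 has denominator <= 12, so the convergent 29/7 is the closest (its error is |286*7 - 29*69|/(69*7) = 1/483).

29/7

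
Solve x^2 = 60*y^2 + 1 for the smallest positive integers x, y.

(x, y) = (31, 4)

First expand sqrt(60) as a continued fraction. With x_i = (sqrt(60) + m_i)/d_i and (m_0, d_0) = (0, 1): a_0 = floor(sqrt(60)) = 7, since 7^2 = 49 <= 60 < 64 = 8^2.
Iterate m_{i+1} = d_i*a_i - m_i, d_{i+1} = (60 - m_{i+1}^2)/d_i, a_{i+1} = floor((a_0 + m_{i+1})/d_{i+1}):
  m_1 = 1*7 - 0 = 7, d_1 = (60 - 7^2)/1 = 11/1 = 11, a_1 = floor((7 + 7)/11) = 1.
  m_2 = 11*1 - 7 = 4, d_2 = (60 - 4^2)/11 = 44/11 = 4, a_2 = floor((7 + 4)/4) = 2.
  m_3 = 4*2 - 4 = 4, d_3 = (60 - 4^2)/4 = 44/4 = 11, a_3 = floor((7 + 4)/11) = 1.
  m_4 = 11*1 - 4 = 7, d_4 = (60 - 7^2)/11 = 11/11 = 1, a_4 = floor((7 + 7)/1) = 14.
  m_5 = 1*14 - 7 = 7, d_5 = (60 - 7^2)/1 = 11/1 = 11: (m_5, d_5) = (m_1, d_1) = (7, 11), so from here the quotients repeat a_1, ..., a_4; the period length is 4.
So sqrt(60) = [7; (1, 2, 1, 14)] with period length k = 4.
k is even, so the fundamental solution of x^2 - 60y^2 = 1 is (p_{k-1}, q_{k-1}) = (p_3, q_3); compute convergents through index 3.
Convergents (p_i = a_i*p_{i-1} + p_{i-2}, q_i = a_i*q_{i-1} + q_{i-2} with p_{-2}=0, p_{-1}=1, q_{-2}=1, q_{-1}=0):
  i=0: a_0=7, p_0 = 7*1 + 0 = 7, q_0 = 7*0 + 1 = 1.
  i=1: a_1=1, p_1 = 1*7 + 1 = 8, q_1 = 1*1 + 0 = 1.
  i=2: a_2=2, p_2 = 2*8 + 7 = 23, q_2 = 2*1 + 1 = 3.
  i=3: a_3=1, p_3 = 1*23 + 8 = 31, q_3 = 1*3 + 1 = 4.
Check: 31^2 - 60*4^2 = 961 - 960 = 1, so (x, y) = (31, 4) solves the equation, and by the theorem it is the least positive solution.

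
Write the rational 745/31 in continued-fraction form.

[24; 31]

Run the Euclidean algorithm on 745 and 31; the successive quotients are the partial quotients a_0, a_1, ... (each step inverts the fractional part left over by the previous one):
  745 = 24*31 + 1, so a_0 = 24.
  31 = 31*1 + 0, so a_1 = 31.
The remainder reaches 0 after 2 divisions, so the expansion has 2 partial quotients, read off in order.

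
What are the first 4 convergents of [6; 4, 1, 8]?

6/1, 25/4, 31/5, 273/44

Using the convergent recurrence p_i = a_i*p_{i-1} + p_{i-2}, q_i = a_i*q_{i-1} + q_{i-2} with p_{-2}=0, p_{-1}=1, q_{-2}=1, q_{-1}=0:
  i=0: a_0=6, p_0 = 6*1 + 0 = 6, q_0 = 6*0 + 1 = 1.
  i=1: a_1=4, p_1 = 4*6 + 1 = 25, q_1 = 4*1 + 0 = 4.
  i=2: a_2=1, p_2 = 1*25 + 6 = 31, q_2 = 1*4 + 1 = 5.
  i=3: a_3=8, p_3 = 8*31 + 25 = 273, q_3 = 8*5 + 4 = 44.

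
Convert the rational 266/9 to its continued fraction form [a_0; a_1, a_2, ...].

[29; 1, 1, 4]

Run the Euclidean algorithm on 266 and 9; the successive quotients are the partial quotients a_0, a_1, ... (each step inverts the fractional part left over by the previous one):
  266 = 29*9 + 5, so a_0 = 29.
  9 = 1*5 + 4, so a_1 = 1.
  5 = 1*4 + 1, so a_2 = 1.
  4 = 4*1 + 0, so a_3 = 4.
The remainder reaches 0 after 4 divisions, so the expansion has 4 partial quotients, read off in order.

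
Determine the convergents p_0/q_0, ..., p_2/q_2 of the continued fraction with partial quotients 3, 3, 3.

Using the convergent recurrence p_i = a_i*p_{i-1} + p_{i-2}, q_i = a_i*q_{i-1} + q_{i-2} with p_{-2}=0, p_{-1}=1, q_{-2}=1, q_{-1}=0:
  i=0: a_0=3, p_0 = 3*1 + 0 = 3, q_0 = 3*0 + 1 = 1.
  i=1: a_1=3, p_1 = 3*3 + 1 = 10, q_1 = 3*1 + 0 = 3.
  i=2: a_2=3, p_2 = 3*10 + 3 = 33, q_2 = 3*3 + 1 = 10.

3/1, 10/3, 33/10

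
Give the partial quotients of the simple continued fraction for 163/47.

[3; 2, 7, 3]

Run the Euclidean algorithm on 163 and 47; the successive quotients are the partial quotients a_0, a_1, ... (each step inverts the fractional part left over by the previous one):
  163 = 3*47 + 22, so a_0 = 3.
  47 = 2*22 + 3, so a_1 = 2.
  22 = 7*3 + 1, so a_2 = 7.
  3 = 3*1 + 0, so a_3 = 3.
The remainder reaches 0 after 4 divisions, so the expansion has 4 partial quotients, read off in order.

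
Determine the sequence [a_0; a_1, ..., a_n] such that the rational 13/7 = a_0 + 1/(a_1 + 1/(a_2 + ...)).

Run the Euclidean algorithm on 13 and 7; the successive quotients are the partial quotients a_0, a_1, ... (each step inverts the fractional part left over by the previous one):
  13 = 1*7 + 6, so a_0 = 1.
  7 = 1*6 + 1, so a_1 = 1.
  6 = 6*1 + 0, so a_2 = 6.
The remainder reaches 0 after 3 divisions, so the expansion has 3 partial quotients, read off in order.

[1; 1, 6]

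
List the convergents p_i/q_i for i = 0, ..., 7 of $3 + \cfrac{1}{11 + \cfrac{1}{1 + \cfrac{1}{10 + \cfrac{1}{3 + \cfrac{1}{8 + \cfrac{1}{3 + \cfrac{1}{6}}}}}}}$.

Using the convergent recurrence p_i = a_i*p_{i-1} + p_{i-2}, q_i = a_i*q_{i-1} + q_{i-2} with p_{-2}=0, p_{-1}=1, q_{-2}=1, q_{-1}=0:
  i=0: a_0=3, p_0 = 3*1 + 0 = 3, q_0 = 3*0 + 1 = 1.
  i=1: a_1=11, p_1 = 11*3 + 1 = 34, q_1 = 11*1 + 0 = 11.
  i=2: a_2=1, p_2 = 1*34 + 3 = 37, q_2 = 1*11 + 1 = 12.
  i=3: a_3=10, p_3 = 10*37 + 34 = 404, q_3 = 10*12 + 11 = 131.
  i=4: a_4=3, p_4 = 3*404 + 37 = 1249, q_4 = 3*131 + 12 = 405.
  i=5: a_5=8, p_5 = 8*1249 + 404 = 10396, q_5 = 8*405 + 131 = 3371.
  i=6: a_6=3, p_6 = 3*10396 + 1249 = 32437, q_6 = 3*3371 + 405 = 10518.
  i=7: a_7=6, p_7 = 6*32437 + 10396 = 205018, q_7 = 6*10518 + 3371 = 66479.

3/1, 34/11, 37/12, 404/131, 1249/405, 10396/3371, 32437/10518, 205018/66479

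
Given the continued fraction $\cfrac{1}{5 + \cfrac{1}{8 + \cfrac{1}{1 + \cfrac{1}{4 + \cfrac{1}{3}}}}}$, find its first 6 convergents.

Using the convergent recurrence p_i = a_i*p_{i-1} + p_{i-2}, q_i = a_i*q_{i-1} + q_{i-2} with p_{-2}=0, p_{-1}=1, q_{-2}=1, q_{-1}=0:
  i=0: a_0=0, p_0 = 0*1 + 0 = 0, q_0 = 0*0 + 1 = 1.
  i=1: a_1=5, p_1 = 5*0 + 1 = 1, q_1 = 5*1 + 0 = 5.
  i=2: a_2=8, p_2 = 8*1 + 0 = 8, q_2 = 8*5 + 1 = 41.
  i=3: a_3=1, p_3 = 1*8 + 1 = 9, q_3 = 1*41 + 5 = 46.
  i=4: a_4=4, p_4 = 4*9 + 8 = 44, q_4 = 4*46 + 41 = 225.
  i=5: a_5=3, p_5 = 3*44 + 9 = 141, q_5 = 3*225 + 46 = 721.

0/1, 1/5, 8/41, 9/46, 44/225, 141/721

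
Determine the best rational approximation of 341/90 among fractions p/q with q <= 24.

72/19

Expand x = 341/90 as a continued fraction with the Euclidean algorithm:
  341 = 3*90 + 71, so a_0 = 3.
  90 = 1*71 + 19, so a_1 = 1.
  71 = 3*19 + 14, so a_2 = 3.
  19 = 1*14 + 5, so a_3 = 1.
  14 = 2*5 + 4, so a_4 = 2.
  5 = 1*4 + 1, so a_5 = 1.
  4 = 4*1 + 0, so a_6 = 4.
so x = [3; 1, 3, 1, 2, 1, 4].
Convergents (p_i = a_i*p_{i-1} + p_{i-2}, q_i = a_i*q_{i-1} + q_{i-2} with p_{-2}=0, p_{-1}=1, q_{-2}=1, q_{-1}=0), until the denominator exceeds 24:
  i=0: a_0=3, p_0 = 3*1 + 0 = 3, q_0 = 3*0 + 1 = 1.
  i=1: a_1=1, p_1 = 1*3 + 1 = 4, q_1 = 1*1 + 0 = 1.
  i=2: a_2=3, p_2 = 3*4 + 3 = 15, q_2 = 3*1 + 1 = 4.
  i=3: a_3=1, p_3 = 1*15 + 4 = 19, q_3 = 1*4 + 1 = 5.
  i=4: a_4=2, p_4 = 2*19 + 15 = 53, q_4 = 2*5 + 4 = 14.
  i=5: a_5=1, p_5 = 1*53 + 19 = 72, q_5 = 1*14 + 5 = 19.
  i=6: a_6=4, p_6 = 4*72 + 53 = 341, q_6 = 4*19 + 14 = 90.
q_6 = 90 > 24, so the last convergent with denominator <= 24 is p_5/q_5 = 72/19.
The closest fraction with denominator <= 24 is either p_5/q_5 or the intermediate fraction (k*p_5 + p_4)/(k*q_5 + q_4) with the largest k >= 1 whose denominator stays <= 24; these approach x as k grows, and every other convergent or intermediate fraction in range is farther away.
Largest k: floor((24 - q_4)/q_5) = floor((24 - 14)/19) = 0.
Since k = 0, no intermediate fraction beyond p_5/q_5 has denominator <= 24, so the convergent 72/19 is the closest (its error is |341*19 - 72*90|/(90*19) = 1/1710).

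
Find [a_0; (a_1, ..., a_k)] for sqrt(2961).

[54; (2, 2, 2, 3, 1, 14, 1, 3, 2, 2, 2, 108)]

Write x_i = (sqrt(2961) + m_i)/d_i with (m_0, d_0) = (0, 1). a_0 = floor(sqrt(2961)) = 54, since 54^2 = 2916 <= 2961 < 3025 = 55^2.
Iterate m_{i+1} = d_i*a_i - m_i, d_{i+1} = (2961 - m_{i+1}^2)/d_i, a_{i+1} = floor((a_0 + m_{i+1})/d_{i+1}):
  m_1 = 1*54 - 0 = 54, d_1 = (2961 - 54^2)/1 = 45/1 = 45, a_1 = floor((54 + 54)/45) = 2.
  m_2 = 45*2 - 54 = 36, d_2 = (2961 - 36^2)/45 = 1665/45 = 37, a_2 = floor((54 + 36)/37) = 2.
  m_3 = 37*2 - 36 = 38, d_3 = (2961 - 38^2)/37 = 1517/37 = 41, a_3 = floor((54 + 38)/41) = 2.
  m_4 = 41*2 - 38 = 44, d_4 = (2961 - 44^2)/41 = 1025/41 = 25, a_4 = floor((54 + 44)/25) = 3.
  m_5 = 25*3 - 44 = 31, d_5 = (2961 - 31^2)/25 = 2000/25 = 80, a_5 = floor((54 + 31)/80) = 1.
  m_6 = 80*1 - 31 = 49, d_6 = (2961 - 49^2)/80 = 560/80 = 7, a_6 = floor((54 + 49)/7) = 14.
  m_7 = 7*14 - 49 = 49, d_7 = (2961 - 49^2)/7 = 560/7 = 80, a_7 = floor((54 + 49)/80) = 1.
  m_8 = 80*1 - 49 = 31, d_8 = (2961 - 31^2)/80 = 2000/80 = 25, a_8 = floor((54 + 31)/25) = 3.
  m_9 = 25*3 - 31 = 44, d_9 = (2961 - 44^2)/25 = 1025/25 = 41, a_9 = floor((54 + 44)/41) = 2.
  m_10 = 41*2 - 44 = 38, d_10 = (2961 - 38^2)/41 = 1517/41 = 37, a_10 = floor((54 + 38)/37) = 2.
  m_11 = 37*2 - 38 = 36, d_11 = (2961 - 36^2)/37 = 1665/37 = 45, a_11 = floor((54 + 36)/45) = 2.
  m_12 = 45*2 - 36 = 54, d_12 = (2961 - 54^2)/45 = 45/45 = 1, a_12 = floor((54 + 54)/1) = 108.
  m_13 = 1*108 - 54 = 54, d_13 = (2961 - 54^2)/1 = 45/1 = 45: (m_13, d_13) = (m_1, d_1) = (54, 45), so from here the quotients repeat a_1, ..., a_12; the period length is 12.
Hence the expansion of sqrt(2961) is a_0 = 54 followed by the repeating block 2, 2, 2, 3, 1, 14, 1, 3, 2, 2, 2, 108 (period 12).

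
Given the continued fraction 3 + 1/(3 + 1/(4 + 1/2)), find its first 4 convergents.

Using the convergent recurrence p_i = a_i*p_{i-1} + p_{i-2}, q_i = a_i*q_{i-1} + q_{i-2} with p_{-2}=0, p_{-1}=1, q_{-2}=1, q_{-1}=0:
  i=0: a_0=3, p_0 = 3*1 + 0 = 3, q_0 = 3*0 + 1 = 1.
  i=1: a_1=3, p_1 = 3*3 + 1 = 10, q_1 = 3*1 + 0 = 3.
  i=2: a_2=4, p_2 = 4*10 + 3 = 43, q_2 = 4*3 + 1 = 13.
  i=3: a_3=2, p_3 = 2*43 + 10 = 96, q_3 = 2*13 + 3 = 29.

3/1, 10/3, 43/13, 96/29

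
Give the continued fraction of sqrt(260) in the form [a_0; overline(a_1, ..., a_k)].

[16; overline(8, 32)]

Write x_i = (sqrt(260) + m_i)/d_i with (m_0, d_0) = (0, 1). a_0 = floor(sqrt(260)) = 16, since 16^2 = 256 <= 260 < 289 = 17^2.
Iterate m_{i+1} = d_i*a_i - m_i, d_{i+1} = (260 - m_{i+1}^2)/d_i, a_{i+1} = floor((a_0 + m_{i+1})/d_{i+1}):
  m_1 = 1*16 - 0 = 16, d_1 = (260 - 16^2)/1 = 4/1 = 4, a_1 = floor((16 + 16)/4) = 8.
  m_2 = 4*8 - 16 = 16, d_2 = (260 - 16^2)/4 = 4/4 = 1, a_2 = floor((16 + 16)/1) = 32.
  m_3 = 1*32 - 16 = 16, d_3 = (260 - 16^2)/1 = 4/1 = 4: (m_3, d_3) = (m_1, d_1) = (16, 4), so from here the quotients repeat a_1, a_2; the period length is 2.
Hence the expansion of sqrt(260) is a_0 = 16 followed by the repeating block 8, 32 (period 2).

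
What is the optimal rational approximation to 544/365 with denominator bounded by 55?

Expand x = 544/365 as a continued fraction with the Euclidean algorithm:
  544 = 1*365 + 179, so a_0 = 1.
  365 = 2*179 + 7, so a_1 = 2.
  179 = 25*7 + 4, so a_2 = 25.
  7 = 1*4 + 3, so a_3 = 1.
  4 = 1*3 + 1, so a_4 = 1.
  3 = 3*1 + 0, so a_5 = 3.
so x = [1; 2, 25, 1, 1, 3].
Convergents (p_i = a_i*p_{i-1} + p_{i-2}, q_i = a_i*q_{i-1} + q_{i-2} with p_{-2}=0, p_{-1}=1, q_{-2}=1, q_{-1}=0), until the denominator exceeds 55:
  i=0: a_0=1, p_0 = 1*1 + 0 = 1, q_0 = 1*0 + 1 = 1.
  i=1: a_1=2, p_1 = 2*1 + 1 = 3, q_1 = 2*1 + 0 = 2.
  i=2: a_2=25, p_2 = 25*3 + 1 = 76, q_2 = 25*2 + 1 = 51.
  i=3: a_3=1, p_3 = 1*76 + 3 = 79, q_3 = 1*51 + 2 = 53.
  i=4: a_4=1, p_4 = 1*79 + 76 = 155, q_4 = 1*53 + 51 = 104.
q_4 = 104 > 55, so the last convergent with denominator <= 55 is p_3/q_3 = 79/53.
The closest fraction with denominator <= 55 is either p_3/q_3 or the intermediate fraction (k*p_3 + p_2)/(k*q_3 + q_2) with the largest k >= 1 whose denominator stays <= 55; these approach x as k grows, and every other convergent or intermediate fraction in range is farther away.
Largest k: floor((55 - q_2)/q_3) = floor((55 - 51)/53) = 0.
Since k = 0, no intermediate fraction beyond p_3/q_3 has denominator <= 55, so the convergent 79/53 is the closest (its error is |544*53 - 79*365|/(365*53) = 3/19345).

79/53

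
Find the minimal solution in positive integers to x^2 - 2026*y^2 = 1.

First expand sqrt(2026) as a continued fraction. With x_i = (sqrt(2026) + m_i)/d_i and (m_0, d_0) = (0, 1): a_0 = floor(sqrt(2026)) = 45, since 45^2 = 2025 <= 2026 < 2116 = 46^2.
Iterate m_{i+1} = d_i*a_i - m_i, d_{i+1} = (2026 - m_{i+1}^2)/d_i, a_{i+1} = floor((a_0 + m_{i+1})/d_{i+1}):
  m_1 = 1*45 - 0 = 45, d_1 = (2026 - 45^2)/1 = 1/1 = 1, a_1 = floor((45 + 45)/1) = 90.
  m_2 = 1*90 - 45 = 45, d_2 = (2026 - 45^2)/1 = 1/1 = 1: (m_2, d_2) = (m_1, d_1) = (45, 1), so from here the quotient a_1 repeats; the period length is 1.
So sqrt(2026) = [45; (90)] with period length k = 1.
k is odd, so (p_{k-1}, q_{k-1}) only solves x^2 - 2026y^2 = -1 and the fundamental solution of x^2 - 2026y^2 = 1 is (p_{2k-1}, q_{2k-1}) = (p_1, q_1); compute convergents through index 1, running through the period twice.
Convergents (p_i = a_i*p_{i-1} + p_{i-2}, q_i = a_i*q_{i-1} + q_{i-2} with p_{-2}=0, p_{-1}=1, q_{-2}=1, q_{-1}=0):
  i=0: a_0=45, p_0 = 45*1 + 0 = 45, q_0 = 45*0 + 1 = 1.
  i=1: a_1=90, p_1 = 90*45 + 1 = 4051, q_1 = 90*1 + 0 = 90.
Indeed p_0^2 - 2026*q_0^2 = 2025 - 2026 = -1, not +1.
Check: 4051^2 - 2026*90^2 = 16410601 - 16410600 = 1, so (x, y) = (4051, 90) solves the equation, and by the theorem it is the least positive solution.

(x, y) = (4051, 90)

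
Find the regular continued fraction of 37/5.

[7; 2, 2]

Run the Euclidean algorithm on 37 and 5; the successive quotients are the partial quotients a_0, a_1, ... (each step inverts the fractional part left over by the previous one):
  37 = 7*5 + 2, so a_0 = 7.
  5 = 2*2 + 1, so a_1 = 2.
  2 = 2*1 + 0, so a_2 = 2.
The remainder reaches 0 after 3 divisions, so the expansion has 3 partial quotients, read off in order.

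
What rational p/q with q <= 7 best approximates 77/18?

Expand x = 77/18 as a continued fraction with the Euclidean algorithm:
  77 = 4*18 + 5, so a_0 = 4.
  18 = 3*5 + 3, so a_1 = 3.
  5 = 1*3 + 2, so a_2 = 1.
  3 = 1*2 + 1, so a_3 = 1.
  2 = 2*1 + 0, so a_4 = 2.
so x = [4; 3, 1, 1, 2].
Convergents (p_i = a_i*p_{i-1} + p_{i-2}, q_i = a_i*q_{i-1} + q_{i-2} with p_{-2}=0, p_{-1}=1, q_{-2}=1, q_{-1}=0), until the denominator exceeds 7:
  i=0: a_0=4, p_0 = 4*1 + 0 = 4, q_0 = 4*0 + 1 = 1.
  i=1: a_1=3, p_1 = 3*4 + 1 = 13, q_1 = 3*1 + 0 = 3.
  i=2: a_2=1, p_2 = 1*13 + 4 = 17, q_2 = 1*3 + 1 = 4.
  i=3: a_3=1, p_3 = 1*17 + 13 = 30, q_3 = 1*4 + 3 = 7.
  i=4: a_4=2, p_4 = 2*30 + 17 = 77, q_4 = 2*7 + 4 = 18.
q_4 = 18 > 7, so the last convergent with denominator <= 7 is p_3/q_3 = 30/7.
The closest fraction with denominator <= 7 is either p_3/q_3 or the intermediate fraction (k*p_3 + p_2)/(k*q_3 + q_2) with the largest k >= 1 whose denominator stays <= 7; these approach x as k grows, and every other convergent or intermediate fraction in range is farther away.
Largest k: floor((7 - q_2)/q_3) = floor((7 - 4)/7) = 0.
Since k = 0, no intermediate fraction beyond p_3/q_3 has denominator <= 7, so the convergent 30/7 is the closest (its error is |77*7 - 30*18|/(18*7) = 1/126).

30/7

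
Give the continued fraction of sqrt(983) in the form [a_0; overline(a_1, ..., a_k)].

Write x_i = (sqrt(983) + m_i)/d_i with (m_0, d_0) = (0, 1). a_0 = floor(sqrt(983)) = 31, since 31^2 = 961 <= 983 < 1024 = 32^2.
Iterate m_{i+1} = d_i*a_i - m_i, d_{i+1} = (983 - m_{i+1}^2)/d_i, a_{i+1} = floor((a_0 + m_{i+1})/d_{i+1}):
  m_1 = 1*31 - 0 = 31, d_1 = (983 - 31^2)/1 = 22/1 = 22, a_1 = floor((31 + 31)/22) = 2.
  m_2 = 22*2 - 31 = 13, d_2 = (983 - 13^2)/22 = 814/22 = 37, a_2 = floor((31 + 13)/37) = 1.
  m_3 = 37*1 - 13 = 24, d_3 = (983 - 24^2)/37 = 407/37 = 11, a_3 = floor((31 + 24)/11) = 5.
  m_4 = 11*5 - 24 = 31, d_4 = (983 - 31^2)/11 = 22/11 = 2, a_4 = floor((31 + 31)/2) = 31.
  m_5 = 2*31 - 31 = 31, d_5 = (983 - 31^2)/2 = 22/2 = 11, a_5 = floor((31 + 31)/11) = 5.
  m_6 = 11*5 - 31 = 24, d_6 = (983 - 24^2)/11 = 407/11 = 37, a_6 = floor((31 + 24)/37) = 1.
  m_7 = 37*1 - 24 = 13, d_7 = (983 - 13^2)/37 = 814/37 = 22, a_7 = floor((31 + 13)/22) = 2.
  m_8 = 22*2 - 13 = 31, d_8 = (983 - 31^2)/22 = 22/22 = 1, a_8 = floor((31 + 31)/1) = 62.
  m_9 = 1*62 - 31 = 31, d_9 = (983 - 31^2)/1 = 22/1 = 22: (m_9, d_9) = (m_1, d_1) = (31, 22), so from here the quotients repeat a_1, ..., a_8; the period length is 8.
Hence the expansion of sqrt(983) is a_0 = 31 followed by the repeating block 2, 1, 5, 31, 5, 1, 2, 62 (period 8).

[31; overline(2, 1, 5, 31, 5, 1, 2, 62)]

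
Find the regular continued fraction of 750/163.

Run the Euclidean algorithm on 750 and 163; the successive quotients are the partial quotients a_0, a_1, ... (each step inverts the fractional part left over by the previous one):
  750 = 4*163 + 98, so a_0 = 4.
  163 = 1*98 + 65, so a_1 = 1.
  98 = 1*65 + 33, so a_2 = 1.
  65 = 1*33 + 32, so a_3 = 1.
  33 = 1*32 + 1, so a_4 = 1.
  32 = 32*1 + 0, so a_5 = 32.
The remainder reaches 0 after 6 divisions, so the expansion has 6 partial quotients, read off in order.

[4; 1, 1, 1, 1, 32]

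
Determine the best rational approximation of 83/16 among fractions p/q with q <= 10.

Expand x = 83/16 as a continued fraction with the Euclidean algorithm:
  83 = 5*16 + 3, so a_0 = 5.
  16 = 5*3 + 1, so a_1 = 5.
  3 = 3*1 + 0, so a_2 = 3.
so x = [5; 5, 3].
Convergents (p_i = a_i*p_{i-1} + p_{i-2}, q_i = a_i*q_{i-1} + q_{i-2} with p_{-2}=0, p_{-1}=1, q_{-2}=1, q_{-1}=0), until the denominator exceeds 10:
  i=0: a_0=5, p_0 = 5*1 + 0 = 5, q_0 = 5*0 + 1 = 1.
  i=1: a_1=5, p_1 = 5*5 + 1 = 26, q_1 = 5*1 + 0 = 5.
  i=2: a_2=3, p_2 = 3*26 + 5 = 83, q_2 = 3*5 + 1 = 16.
q_2 = 16 > 10, so the last convergent with denominator <= 10 is p_1/q_1 = 26/5.
The closest fraction with denominator <= 10 is either p_1/q_1 or the intermediate fraction (k*p_1 + p_0)/(k*q_1 + q_0) with the largest k >= 1 whose denominator stays <= 10; these approach x as k grows, and every other convergent or intermediate fraction in range is farther away.
Largest k: floor((10 - q_0)/q_1) = floor((10 - 1)/5) = 1.
That gives (1*26 + 5)/(1*5 + 1) = 31/6.
Compare the errors: |x - 26/5| = |83*5 - 26*16|/(16*5) = 1/80, and |x - 31/6| = |83*6 - 31*16|/(16*6) = 2/96.
Cross-multiplying, 1*96 = 96 < 160 = 2*80, so 1/80 is smaller: the convergent 26/5 is closer to x than 31/6.

26/5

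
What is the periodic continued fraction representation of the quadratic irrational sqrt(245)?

[15; (1, 1, 1, 7, 6, 7, 1, 1, 1, 30)]

Write x_i = (sqrt(245) + m_i)/d_i with (m_0, d_0) = (0, 1). a_0 = floor(sqrt(245)) = 15, since 15^2 = 225 <= 245 < 256 = 16^2.
Iterate m_{i+1} = d_i*a_i - m_i, d_{i+1} = (245 - m_{i+1}^2)/d_i, a_{i+1} = floor((a_0 + m_{i+1})/d_{i+1}):
  m_1 = 1*15 - 0 = 15, d_1 = (245 - 15^2)/1 = 20/1 = 20, a_1 = floor((15 + 15)/20) = 1.
  m_2 = 20*1 - 15 = 5, d_2 = (245 - 5^2)/20 = 220/20 = 11, a_2 = floor((15 + 5)/11) = 1.
  m_3 = 11*1 - 5 = 6, d_3 = (245 - 6^2)/11 = 209/11 = 19, a_3 = floor((15 + 6)/19) = 1.
  m_4 = 19*1 - 6 = 13, d_4 = (245 - 13^2)/19 = 76/19 = 4, a_4 = floor((15 + 13)/4) = 7.
  m_5 = 4*7 - 13 = 15, d_5 = (245 - 15^2)/4 = 20/4 = 5, a_5 = floor((15 + 15)/5) = 6.
  m_6 = 5*6 - 15 = 15, d_6 = (245 - 15^2)/5 = 20/5 = 4, a_6 = floor((15 + 15)/4) = 7.
  m_7 = 4*7 - 15 = 13, d_7 = (245 - 13^2)/4 = 76/4 = 19, a_7 = floor((15 + 13)/19) = 1.
  m_8 = 19*1 - 13 = 6, d_8 = (245 - 6^2)/19 = 209/19 = 11, a_8 = floor((15 + 6)/11) = 1.
  m_9 = 11*1 - 6 = 5, d_9 = (245 - 5^2)/11 = 220/11 = 20, a_9 = floor((15 + 5)/20) = 1.
  m_10 = 20*1 - 5 = 15, d_10 = (245 - 15^2)/20 = 20/20 = 1, a_10 = floor((15 + 15)/1) = 30.
  m_11 = 1*30 - 15 = 15, d_11 = (245 - 15^2)/1 = 20/1 = 20: (m_11, d_11) = (m_1, d_1) = (15, 20), so from here the quotients repeat a_1, ..., a_10; the period length is 10.
Hence the expansion of sqrt(245) is a_0 = 15 followed by the repeating block 1, 1, 1, 7, 6, 7, 1, 1, 1, 30 (period 10).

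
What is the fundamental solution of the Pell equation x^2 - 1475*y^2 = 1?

First expand sqrt(1475) as a continued fraction. With x_i = (sqrt(1475) + m_i)/d_i and (m_0, d_0) = (0, 1): a_0 = floor(sqrt(1475)) = 38, since 38^2 = 1444 <= 1475 < 1521 = 39^2.
Iterate m_{i+1} = d_i*a_i - m_i, d_{i+1} = (1475 - m_{i+1}^2)/d_i, a_{i+1} = floor((a_0 + m_{i+1})/d_{i+1}):
  m_1 = 1*38 - 0 = 38, d_1 = (1475 - 38^2)/1 = 31/1 = 31, a_1 = floor((38 + 38)/31) = 2.
  m_2 = 31*2 - 38 = 24, d_2 = (1475 - 24^2)/31 = 899/31 = 29, a_2 = floor((38 + 24)/29) = 2.
  m_3 = 29*2 - 24 = 34, d_3 = (1475 - 34^2)/29 = 319/29 = 11, a_3 = floor((38 + 34)/11) = 6.
  m_4 = 11*6 - 34 = 32, d_4 = (1475 - 32^2)/11 = 451/11 = 41, a_4 = floor((38 + 32)/41) = 1.
  m_5 = 41*1 - 32 = 9, d_5 = (1475 - 9^2)/41 = 1394/41 = 34, a_5 = floor((38 + 9)/34) = 1.
  m_6 = 34*1 - 9 = 25, d_6 = (1475 - 25^2)/34 = 850/34 = 25, a_6 = floor((38 + 25)/25) = 2.
  m_7 = 25*2 - 25 = 25, d_7 = (1475 - 25^2)/25 = 850/25 = 34, a_7 = floor((38 + 25)/34) = 1.
  m_8 = 34*1 - 25 = 9, d_8 = (1475 - 9^2)/34 = 1394/34 = 41, a_8 = floor((38 + 9)/41) = 1.
  m_9 = 41*1 - 9 = 32, d_9 = (1475 - 32^2)/41 = 451/41 = 11, a_9 = floor((38 + 32)/11) = 6.
  m_10 = 11*6 - 32 = 34, d_10 = (1475 - 34^2)/11 = 319/11 = 29, a_10 = floor((38 + 34)/29) = 2.
  m_11 = 29*2 - 34 = 24, d_11 = (1475 - 24^2)/29 = 899/29 = 31, a_11 = floor((38 + 24)/31) = 2.
  m_12 = 31*2 - 24 = 38, d_12 = (1475 - 38^2)/31 = 31/31 = 1, a_12 = floor((38 + 38)/1) = 76.
  m_13 = 1*76 - 38 = 38, d_13 = (1475 - 38^2)/1 = 31/1 = 31: (m_13, d_13) = (m_1, d_1) = (38, 31), so from here the quotients repeat a_1, ..., a_12; the period length is 12.
So sqrt(1475) = [38; (2, 2, 6, 1, 1, 2, 1, 1, 6, 2, 2, 76)] with period length k = 12.
k is even, so the fundamental solution of x^2 - 1475y^2 = 1 is (p_{k-1}, q_{k-1}) = (p_11, q_11); compute convergents through index 11.
Convergents (p_i = a_i*p_{i-1} + p_{i-2}, q_i = a_i*q_{i-1} + q_{i-2} with p_{-2}=0, p_{-1}=1, q_{-2}=1, q_{-1}=0):
  i=0: a_0=38, p_0 = 38*1 + 0 = 38, q_0 = 38*0 + 1 = 1.
  i=1: a_1=2, p_1 = 2*38 + 1 = 77, q_1 = 2*1 + 0 = 2.
  i=2: a_2=2, p_2 = 2*77 + 38 = 192, q_2 = 2*2 + 1 = 5.
  i=3: a_3=6, p_3 = 6*192 + 77 = 1229, q_3 = 6*5 + 2 = 32.
  i=4: a_4=1, p_4 = 1*1229 + 192 = 1421, q_4 = 1*32 + 5 = 37.
  i=5: a_5=1, p_5 = 1*1421 + 1229 = 2650, q_5 = 1*37 + 32 = 69.
  i=6: a_6=2, p_6 = 2*2650 + 1421 = 6721, q_6 = 2*69 + 37 = 175.
  i=7: a_7=1, p_7 = 1*6721 + 2650 = 9371, q_7 = 1*175 + 69 = 244.
  i=8: a_8=1, p_8 = 1*9371 + 6721 = 16092, q_8 = 1*244 + 175 = 419.
  i=9: a_9=6, p_9 = 6*16092 + 9371 = 105923, q_9 = 6*419 + 244 = 2758.
  i=10: a_10=2, p_10 = 2*105923 + 16092 = 227938, q_10 = 2*2758 + 419 = 5935.
  i=11: a_11=2, p_11 = 2*227938 + 105923 = 561799, q_11 = 2*5935 + 2758 = 14628.
Check: 561799^2 - 1475*14628^2 = 315618116401 - 315618116400 = 1, so (x, y) = (561799, 14628) solves the equation, and by the theorem it is the least positive solution.

(x, y) = (561799, 14628)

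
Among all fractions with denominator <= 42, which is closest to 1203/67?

Expand x = 1203/67 as a continued fraction with the Euclidean algorithm:
  1203 = 17*67 + 64, so a_0 = 17.
  67 = 1*64 + 3, so a_1 = 1.
  64 = 21*3 + 1, so a_2 = 21.
  3 = 3*1 + 0, so a_3 = 3.
so x = [17; 1, 21, 3].
Convergents (p_i = a_i*p_{i-1} + p_{i-2}, q_i = a_i*q_{i-1} + q_{i-2} with p_{-2}=0, p_{-1}=1, q_{-2}=1, q_{-1}=0), until the denominator exceeds 42:
  i=0: a_0=17, p_0 = 17*1 + 0 = 17, q_0 = 17*0 + 1 = 1.
  i=1: a_1=1, p_1 = 1*17 + 1 = 18, q_1 = 1*1 + 0 = 1.
  i=2: a_2=21, p_2 = 21*18 + 17 = 395, q_2 = 21*1 + 1 = 22.
  i=3: a_3=3, p_3 = 3*395 + 18 = 1203, q_3 = 3*22 + 1 = 67.
q_3 = 67 > 42, so the last convergent with denominator <= 42 is p_2/q_2 = 395/22.
The closest fraction with denominator <= 42 is either p_2/q_2 or the intermediate fraction (k*p_2 + p_1)/(k*q_2 + q_1) with the largest k >= 1 whose denominator stays <= 42; these approach x as k grows, and every other convergent or intermediate fraction in range is farther away.
Largest k: floor((42 - q_1)/q_2) = floor((42 - 1)/22) = 1.
That gives (1*395 + 18)/(1*22 + 1) = 413/23.
Compare the errors: |x - 395/22| = |1203*22 - 395*67|/(67*22) = 1/1474, and |x - 413/23| = |1203*23 - 413*67|/(67*23) = 2/1541.
Cross-multiplying, 1*1541 = 1541 < 2948 = 2*1474, so 1/1474 is smaller: the convergent 395/22 is closer to x than 413/23.

395/22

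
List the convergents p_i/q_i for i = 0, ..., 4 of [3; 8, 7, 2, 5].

3/1, 25/8, 178/57, 381/122, 2083/667

Using the convergent recurrence p_i = a_i*p_{i-1} + p_{i-2}, q_i = a_i*q_{i-1} + q_{i-2} with p_{-2}=0, p_{-1}=1, q_{-2}=1, q_{-1}=0:
  i=0: a_0=3, p_0 = 3*1 + 0 = 3, q_0 = 3*0 + 1 = 1.
  i=1: a_1=8, p_1 = 8*3 + 1 = 25, q_1 = 8*1 + 0 = 8.
  i=2: a_2=7, p_2 = 7*25 + 3 = 178, q_2 = 7*8 + 1 = 57.
  i=3: a_3=2, p_3 = 2*178 + 25 = 381, q_3 = 2*57 + 8 = 122.
  i=4: a_4=5, p_4 = 5*381 + 178 = 2083, q_4 = 5*122 + 57 = 667.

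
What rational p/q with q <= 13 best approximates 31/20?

17/11

Expand x = 31/20 as a continued fraction with the Euclidean algorithm:
  31 = 1*20 + 11, so a_0 = 1.
  20 = 1*11 + 9, so a_1 = 1.
  11 = 1*9 + 2, so a_2 = 1.
  9 = 4*2 + 1, so a_3 = 4.
  2 = 2*1 + 0, so a_4 = 2.
so x = [1; 1, 1, 4, 2].
Convergents (p_i = a_i*p_{i-1} + p_{i-2}, q_i = a_i*q_{i-1} + q_{i-2} with p_{-2}=0, p_{-1}=1, q_{-2}=1, q_{-1}=0), until the denominator exceeds 13:
  i=0: a_0=1, p_0 = 1*1 + 0 = 1, q_0 = 1*0 + 1 = 1.
  i=1: a_1=1, p_1 = 1*1 + 1 = 2, q_1 = 1*1 + 0 = 1.
  i=2: a_2=1, p_2 = 1*2 + 1 = 3, q_2 = 1*1 + 1 = 2.
  i=3: a_3=4, p_3 = 4*3 + 2 = 14, q_3 = 4*2 + 1 = 9.
  i=4: a_4=2, p_4 = 2*14 + 3 = 31, q_4 = 2*9 + 2 = 20.
q_4 = 20 > 13, so the last convergent with denominator <= 13 is p_3/q_3 = 14/9.
The closest fraction with denominator <= 13 is either p_3/q_3 or the intermediate fraction (k*p_3 + p_2)/(k*q_3 + q_2) with the largest k >= 1 whose denominator stays <= 13; these approach x as k grows, and every other convergent or intermediate fraction in range is farther away.
Largest k: floor((13 - q_2)/q_3) = floor((13 - 2)/9) = 1.
That gives (1*14 + 3)/(1*9 + 2) = 17/11.
Compare the errors: |x - 14/9| = |31*9 - 14*20|/(20*9) = 1/180, and |x - 17/11| = |31*11 - 17*20|/(20*11) = 1/220.
Cross-multiplying, 1*180 = 180 < 220 = 1*220, so 1/220 is smaller: the intermediate fraction 17/11 is closer to x than 14/9.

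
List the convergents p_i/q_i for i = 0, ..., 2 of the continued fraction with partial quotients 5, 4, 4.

Using the convergent recurrence p_i = a_i*p_{i-1} + p_{i-2}, q_i = a_i*q_{i-1} + q_{i-2} with p_{-2}=0, p_{-1}=1, q_{-2}=1, q_{-1}=0:
  i=0: a_0=5, p_0 = 5*1 + 0 = 5, q_0 = 5*0 + 1 = 1.
  i=1: a_1=4, p_1 = 4*5 + 1 = 21, q_1 = 4*1 + 0 = 4.
  i=2: a_2=4, p_2 = 4*21 + 5 = 89, q_2 = 4*4 + 1 = 17.

5/1, 21/4, 89/17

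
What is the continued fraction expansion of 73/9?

[8; 9]

Run the Euclidean algorithm on 73 and 9; the successive quotients are the partial quotients a_0, a_1, ... (each step inverts the fractional part left over by the previous one):
  73 = 8*9 + 1, so a_0 = 8.
  9 = 9*1 + 0, so a_1 = 9.
The remainder reaches 0 after 2 divisions, so the expansion has 2 partial quotients, read off in order.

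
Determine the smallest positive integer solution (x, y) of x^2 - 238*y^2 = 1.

(x, y) = (11663, 756)

First expand sqrt(238) as a continued fraction. With x_i = (sqrt(238) + m_i)/d_i and (m_0, d_0) = (0, 1): a_0 = floor(sqrt(238)) = 15, since 15^2 = 225 <= 238 < 256 = 16^2.
Iterate m_{i+1} = d_i*a_i - m_i, d_{i+1} = (238 - m_{i+1}^2)/d_i, a_{i+1} = floor((a_0 + m_{i+1})/d_{i+1}):
  m_1 = 1*15 - 0 = 15, d_1 = (238 - 15^2)/1 = 13/1 = 13, a_1 = floor((15 + 15)/13) = 2.
  m_2 = 13*2 - 15 = 11, d_2 = (238 - 11^2)/13 = 117/13 = 9, a_2 = floor((15 + 11)/9) = 2.
  m_3 = 9*2 - 11 = 7, d_3 = (238 - 7^2)/9 = 189/9 = 21, a_3 = floor((15 + 7)/21) = 1.
  m_4 = 21*1 - 7 = 14, d_4 = (238 - 14^2)/21 = 42/21 = 2, a_4 = floor((15 + 14)/2) = 14.
  m_5 = 2*14 - 14 = 14, d_5 = (238 - 14^2)/2 = 42/2 = 21, a_5 = floor((15 + 14)/21) = 1.
  m_6 = 21*1 - 14 = 7, d_6 = (238 - 7^2)/21 = 189/21 = 9, a_6 = floor((15 + 7)/9) = 2.
  m_7 = 9*2 - 7 = 11, d_7 = (238 - 11^2)/9 = 117/9 = 13, a_7 = floor((15 + 11)/13) = 2.
  m_8 = 13*2 - 11 = 15, d_8 = (238 - 15^2)/13 = 13/13 = 1, a_8 = floor((15 + 15)/1) = 30.
  m_9 = 1*30 - 15 = 15, d_9 = (238 - 15^2)/1 = 13/1 = 13: (m_9, d_9) = (m_1, d_1) = (15, 13), so from here the quotients repeat a_1, ..., a_8; the period length is 8.
So sqrt(238) = [15; (2, 2, 1, 14, 1, 2, 2, 30)] with period length k = 8.
k is even, so the fundamental solution of x^2 - 238y^2 = 1 is (p_{k-1}, q_{k-1}) = (p_7, q_7); compute convergents through index 7.
Convergents (p_i = a_i*p_{i-1} + p_{i-2}, q_i = a_i*q_{i-1} + q_{i-2} with p_{-2}=0, p_{-1}=1, q_{-2}=1, q_{-1}=0):
  i=0: a_0=15, p_0 = 15*1 + 0 = 15, q_0 = 15*0 + 1 = 1.
  i=1: a_1=2, p_1 = 2*15 + 1 = 31, q_1 = 2*1 + 0 = 2.
  i=2: a_2=2, p_2 = 2*31 + 15 = 77, q_2 = 2*2 + 1 = 5.
  i=3: a_3=1, p_3 = 1*77 + 31 = 108, q_3 = 1*5 + 2 = 7.
  i=4: a_4=14, p_4 = 14*108 + 77 = 1589, q_4 = 14*7 + 5 = 103.
  i=5: a_5=1, p_5 = 1*1589 + 108 = 1697, q_5 = 1*103 + 7 = 110.
  i=6: a_6=2, p_6 = 2*1697 + 1589 = 4983, q_6 = 2*110 + 103 = 323.
  i=7: a_7=2, p_7 = 2*4983 + 1697 = 11663, q_7 = 2*323 + 110 = 756.
Check: 11663^2 - 238*756^2 = 136025569 - 136025568 = 1, so (x, y) = (11663, 756) solves the equation, and by the theorem it is the least positive solution.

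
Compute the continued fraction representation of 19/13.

[1; 2, 6]

Run the Euclidean algorithm on 19 and 13; the successive quotients are the partial quotients a_0, a_1, ... (each step inverts the fractional part left over by the previous one):
  19 = 1*13 + 6, so a_0 = 1.
  13 = 2*6 + 1, so a_1 = 2.
  6 = 6*1 + 0, so a_2 = 6.
The remainder reaches 0 after 3 divisions, so the expansion has 3 partial quotients, read off in order.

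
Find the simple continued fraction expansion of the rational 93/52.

Run the Euclidean algorithm on 93 and 52; the successive quotients are the partial quotients a_0, a_1, ... (each step inverts the fractional part left over by the previous one):
  93 = 1*52 + 41, so a_0 = 1.
  52 = 1*41 + 11, so a_1 = 1.
  41 = 3*11 + 8, so a_2 = 3.
  11 = 1*8 + 3, so a_3 = 1.
  8 = 2*3 + 2, so a_4 = 2.
  3 = 1*2 + 1, so a_5 = 1.
  2 = 2*1 + 0, so a_6 = 2.
The remainder reaches 0 after 7 divisions, so the expansion has 7 partial quotients, read off in order.

[1; 1, 3, 1, 2, 1, 2]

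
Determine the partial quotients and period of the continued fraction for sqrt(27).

Write x_i = (sqrt(27) + m_i)/d_i with (m_0, d_0) = (0, 1). a_0 = floor(sqrt(27)) = 5, since 5^2 = 25 <= 27 < 36 = 6^2.
Iterate m_{i+1} = d_i*a_i - m_i, d_{i+1} = (27 - m_{i+1}^2)/d_i, a_{i+1} = floor((a_0 + m_{i+1})/d_{i+1}):
  m_1 = 1*5 - 0 = 5, d_1 = (27 - 5^2)/1 = 2/1 = 2, a_1 = floor((5 + 5)/2) = 5.
  m_2 = 2*5 - 5 = 5, d_2 = (27 - 5^2)/2 = 2/2 = 1, a_2 = floor((5 + 5)/1) = 10.
  m_3 = 1*10 - 5 = 5, d_3 = (27 - 5^2)/1 = 2/1 = 2: (m_3, d_3) = (m_1, d_1) = (5, 2), so from here the quotients repeat a_1, a_2; the period length is 2.
Hence the expansion of sqrt(27) is a_0 = 5 followed by the repeating block 5, 10 (period 2).

[5; (5, 10)]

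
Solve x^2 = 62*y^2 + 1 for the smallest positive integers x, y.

First expand sqrt(62) as a continued fraction. With x_i = (sqrt(62) + m_i)/d_i and (m_0, d_0) = (0, 1): a_0 = floor(sqrt(62)) = 7, since 7^2 = 49 <= 62 < 64 = 8^2.
Iterate m_{i+1} = d_i*a_i - m_i, d_{i+1} = (62 - m_{i+1}^2)/d_i, a_{i+1} = floor((a_0 + m_{i+1})/d_{i+1}):
  m_1 = 1*7 - 0 = 7, d_1 = (62 - 7^2)/1 = 13/1 = 13, a_1 = floor((7 + 7)/13) = 1.
  m_2 = 13*1 - 7 = 6, d_2 = (62 - 6^2)/13 = 26/13 = 2, a_2 = floor((7 + 6)/2) = 6.
  m_3 = 2*6 - 6 = 6, d_3 = (62 - 6^2)/2 = 26/2 = 13, a_3 = floor((7 + 6)/13) = 1.
  m_4 = 13*1 - 6 = 7, d_4 = (62 - 7^2)/13 = 13/13 = 1, a_4 = floor((7 + 7)/1) = 14.
  m_5 = 1*14 - 7 = 7, d_5 = (62 - 7^2)/1 = 13/1 = 13: (m_5, d_5) = (m_1, d_1) = (7, 13), so from here the quotients repeat a_1, ..., a_4; the period length is 4.
So sqrt(62) = [7; (1, 6, 1, 14)] with period length k = 4.
k is even, so the fundamental solution of x^2 - 62y^2 = 1 is (p_{k-1}, q_{k-1}) = (p_3, q_3); compute convergents through index 3.
Convergents (p_i = a_i*p_{i-1} + p_{i-2}, q_i = a_i*q_{i-1} + q_{i-2} with p_{-2}=0, p_{-1}=1, q_{-2}=1, q_{-1}=0):
  i=0: a_0=7, p_0 = 7*1 + 0 = 7, q_0 = 7*0 + 1 = 1.
  i=1: a_1=1, p_1 = 1*7 + 1 = 8, q_1 = 1*1 + 0 = 1.
  i=2: a_2=6, p_2 = 6*8 + 7 = 55, q_2 = 6*1 + 1 = 7.
  i=3: a_3=1, p_3 = 1*55 + 8 = 63, q_3 = 1*7 + 1 = 8.
Check: 63^2 - 62*8^2 = 3969 - 3968 = 1, so (x, y) = (63, 8) solves the equation, and by the theorem it is the least positive solution.

(x, y) = (63, 8)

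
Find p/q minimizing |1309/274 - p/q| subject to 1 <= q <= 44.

Expand x = 1309/274 as a continued fraction with the Euclidean algorithm:
  1309 = 4*274 + 213, so a_0 = 4.
  274 = 1*213 + 61, so a_1 = 1.
  213 = 3*61 + 30, so a_2 = 3.
  61 = 2*30 + 1, so a_3 = 2.
  30 = 30*1 + 0, so a_4 = 30.
so x = [4; 1, 3, 2, 30].
Convergents (p_i = a_i*p_{i-1} + p_{i-2}, q_i = a_i*q_{i-1} + q_{i-2} with p_{-2}=0, p_{-1}=1, q_{-2}=1, q_{-1}=0), until the denominator exceeds 44:
  i=0: a_0=4, p_0 = 4*1 + 0 = 4, q_0 = 4*0 + 1 = 1.
  i=1: a_1=1, p_1 = 1*4 + 1 = 5, q_1 = 1*1 + 0 = 1.
  i=2: a_2=3, p_2 = 3*5 + 4 = 19, q_2 = 3*1 + 1 = 4.
  i=3: a_3=2, p_3 = 2*19 + 5 = 43, q_3 = 2*4 + 1 = 9.
  i=4: a_4=30, p_4 = 30*43 + 19 = 1309, q_4 = 30*9 + 4 = 274.
q_4 = 274 > 44, so the last convergent with denominator <= 44 is p_3/q_3 = 43/9.
The closest fraction with denominator <= 44 is either p_3/q_3 or the intermediate fraction (k*p_3 + p_2)/(k*q_3 + q_2) with the largest k >= 1 whose denominator stays <= 44; these approach x as k grows, and every other convergent or intermediate fraction in range is farther away.
Largest k: floor((44 - q_2)/q_3) = floor((44 - 4)/9) = 4.
That gives (4*43 + 19)/(4*9 + 4) = 191/40.
Compare the errors: |x - 43/9| = |1309*9 - 43*274|/(274*9) = 1/2466, and |x - 191/40| = |1309*40 - 191*274|/(274*40) = 26/10960.
Cross-multiplying, 1*10960 = 10960 < 64116 = 26*2466, so 1/2466 is smaller: the convergent 43/9 is closer to x than 191/40.

43/9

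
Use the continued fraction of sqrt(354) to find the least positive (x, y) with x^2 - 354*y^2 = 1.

(x, y) = (258065, 13716)

First expand sqrt(354) as a continued fraction. With x_i = (sqrt(354) + m_i)/d_i and (m_0, d_0) = (0, 1): a_0 = floor(sqrt(354)) = 18, since 18^2 = 324 <= 354 < 361 = 19^2.
Iterate m_{i+1} = d_i*a_i - m_i, d_{i+1} = (354 - m_{i+1}^2)/d_i, a_{i+1} = floor((a_0 + m_{i+1})/d_{i+1}):
  m_1 = 1*18 - 0 = 18, d_1 = (354 - 18^2)/1 = 30/1 = 30, a_1 = floor((18 + 18)/30) = 1.
  m_2 = 30*1 - 18 = 12, d_2 = (354 - 12^2)/30 = 210/30 = 7, a_2 = floor((18 + 12)/7) = 4.
  m_3 = 7*4 - 12 = 16, d_3 = (354 - 16^2)/7 = 98/7 = 14, a_3 = floor((18 + 16)/14) = 2.
  m_4 = 14*2 - 16 = 12, d_4 = (354 - 12^2)/14 = 210/14 = 15, a_4 = floor((18 + 12)/15) = 2.
  m_5 = 15*2 - 12 = 18, d_5 = (354 - 18^2)/15 = 30/15 = 2, a_5 = floor((18 + 18)/2) = 18.
  m_6 = 2*18 - 18 = 18, d_6 = (354 - 18^2)/2 = 30/2 = 15, a_6 = floor((18 + 18)/15) = 2.
  m_7 = 15*2 - 18 = 12, d_7 = (354 - 12^2)/15 = 210/15 = 14, a_7 = floor((18 + 12)/14) = 2.
  m_8 = 14*2 - 12 = 16, d_8 = (354 - 16^2)/14 = 98/14 = 7, a_8 = floor((18 + 16)/7) = 4.
  m_9 = 7*4 - 16 = 12, d_9 = (354 - 12^2)/7 = 210/7 = 30, a_9 = floor((18 + 12)/30) = 1.
  m_10 = 30*1 - 12 = 18, d_10 = (354 - 18^2)/30 = 30/30 = 1, a_10 = floor((18 + 18)/1) = 36.
  m_11 = 1*36 - 18 = 18, d_11 = (354 - 18^2)/1 = 30/1 = 30: (m_11, d_11) = (m_1, d_1) = (18, 30), so from here the quotients repeat a_1, ..., a_10; the period length is 10.
So sqrt(354) = [18; (1, 4, 2, 2, 18, 2, 2, 4, 1, 36)] with period length k = 10.
k is even, so the fundamental solution of x^2 - 354y^2 = 1 is (p_{k-1}, q_{k-1}) = (p_9, q_9); compute convergents through index 9.
Convergents (p_i = a_i*p_{i-1} + p_{i-2}, q_i = a_i*q_{i-1} + q_{i-2} with p_{-2}=0, p_{-1}=1, q_{-2}=1, q_{-1}=0):
  i=0: a_0=18, p_0 = 18*1 + 0 = 18, q_0 = 18*0 + 1 = 1.
  i=1: a_1=1, p_1 = 1*18 + 1 = 19, q_1 = 1*1 + 0 = 1.
  i=2: a_2=4, p_2 = 4*19 + 18 = 94, q_2 = 4*1 + 1 = 5.
  i=3: a_3=2, p_3 = 2*94 + 19 = 207, q_3 = 2*5 + 1 = 11.
  i=4: a_4=2, p_4 = 2*207 + 94 = 508, q_4 = 2*11 + 5 = 27.
  i=5: a_5=18, p_5 = 18*508 + 207 = 9351, q_5 = 18*27 + 11 = 497.
  i=6: a_6=2, p_6 = 2*9351 + 508 = 19210, q_6 = 2*497 + 27 = 1021.
  i=7: a_7=2, p_7 = 2*19210 + 9351 = 47771, q_7 = 2*1021 + 497 = 2539.
  i=8: a_8=4, p_8 = 4*47771 + 19210 = 210294, q_8 = 4*2539 + 1021 = 11177.
  i=9: a_9=1, p_9 = 1*210294 + 47771 = 258065, q_9 = 1*11177 + 2539 = 13716.
Check: 258065^2 - 354*13716^2 = 66597544225 - 66597544224 = 1, so (x, y) = (258065, 13716) solves the equation, and by the theorem it is the least positive solution.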